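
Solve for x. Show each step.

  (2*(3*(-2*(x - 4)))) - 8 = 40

Step 1. [(2*(3*(-2*(x - 4)))) - 8 = 40] 2 | LHS and 2 | 40: pull 2 out, so factor: (3*(-2*(x - 4))) - 4 = 20.
Step 2. [(3*(-2*(x - 4))) - 4 = 20] peel the -4: add 4 from each side, so sub: 3*(-2*(x - 4)) = 24.
Step 3. [3*(-2*(x - 4)) = 24] LHS = 3·(…); ÷3 both sides, so div: -2*(x - 4) = 8.
Step 4. [-2*(x - 4) = 8] divide by the outer -2 ⇒ div: x - 4 = -4.
Step 5. [x - 4 = -4] -4 is outermost — add 4 both sides. So sub: x = 0.

Answer: x ∈ {0}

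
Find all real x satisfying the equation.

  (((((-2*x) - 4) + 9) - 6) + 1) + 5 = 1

Step 1. [(((((-2*x) - 4) + 9) - 6) + 1) + 5 = 1] the outer +5 inverts by subtracting 5. So sub: ((((-2*x) - 4) + 9) - 6) + 1 = -4.
Step 2. [((((-2*x) - 4) + 9) - 6) + 1 = -4] subtract 1: x sits inside (… + 1). So sub: (((-2*x) - 4) + 9) - 6 = -5.
Step 3. [(((-2*x) - 4) + 9) - 6 = -5] add 6: x sits inside (… - 6) ⇒ sub: ((-2*x) - 4) + 9 = 1.
Step 4. [((-2*x) - 4) + 9 = 1] 9 comes off first (subtract 9). So sub: (-2*x) - 4 = -8.
Step 5. [(-2*x) - 4 = -8] add 4: x sits inside (… - 4) ⇒ sub: -2*x = -4.
Step 6. [-2*x = -4] leading coefficient -2: divide by -2, so div: x = 2.

Answer: x ∈ {2}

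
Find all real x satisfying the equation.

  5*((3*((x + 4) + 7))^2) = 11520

Step 1. [5*((3*((x + 4) + 7))^2) = 11520] divide by the outer 5 ⇒ div: (3*((x + 4) + 7))^2 = 2304.
Step 2. [(3*((x + 4) + 7))^2 = 2304] √ both sides: 2304 ≥ 0 gives two branches ⇒ sqrt: 3*((x + 4) + 7) = 48 or -48.
Step 3. [3*((x + 4) + 7) = 48 or -48] divide by the outer 3. So div: (x + 4) + 7 = 16 or -16.
Step 4. [(x + 4) + 7 = 16 or -16] 7 comes off first (subtract 7), so sub: x + 4 = 9 or -23.
Step 5. [x + 4 = 9 or -23] the outer +4 inverts by subtracting 4 ⇒ sub: x = 5 or -27.

Answer: x ∈ {-27, 5}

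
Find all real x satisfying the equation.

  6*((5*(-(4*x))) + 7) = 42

Step 1. [6*((5*(-(4*x))) + 7) = 42] LHS = 6·(…); ÷6 both sides. So div: (5*(-(4*x))) + 7 = 7.
Step 2. [(5*(-(4*x))) + 7 = 7] subtract 7: x sits inside (… + 7), so sub: 5*(-(4*x)) = 0.
Step 3. [5*(-(4*x)) = 0] leading coefficient 5: divide by 5. So div: -(4*x) = 0.
Step 4. [-(4*x) = 0] flip signs both sides, so neg: 4*x = 0.
Step 5. [4*x = 0] 4 out front; divide by 4 ⇒ div: x = 0.

Answer: x ∈ {0}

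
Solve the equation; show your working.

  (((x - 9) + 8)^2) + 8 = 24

Step 1. [(((x - 9) + 8)^2) + 8 = 24] subtract 8: x sits inside (… + 8), so sub: ((x - 9) + 8)^2 = 16.
Step 2. [((x - 9) + 8)^2 = 16] LHS squared, RHS 16 ≥ 0: apply √ (±), so sqrt: (x - 9) + 8 = 4 or -4.
Step 3. [(x - 9) + 8 = 4 or -4] subtract 8: x sits inside (… + 8) ⇒ sub: x - 9 = -4 or -12.
Step 4. [x - 9 = -4 or -12] add 9: x sits inside (… - 9) ⇒ sub: x = 5 or -3.

Answer: x ∈ {-3, 5}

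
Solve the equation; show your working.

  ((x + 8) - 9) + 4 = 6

Step 1. [((x + 8) - 9) + 4 = 6] +4 is outermost — subtract 4 both sides, so sub: (x + 8) - 9 = 2.
Step 2. [(x + 8) - 9 = 2] peel the -9: add 9 from each side. So sub: x + 8 = 11.
Step 3. [x + 8 = 11] the outer +8 inverts by subtracting 8 ⇒ sub: x = 3.

Answer: x ∈ {3}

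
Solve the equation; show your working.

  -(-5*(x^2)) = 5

Step 1. [-(-5*(x^2)) = 5] LHS negated; negate both sides ⇒ neg: -5*(x^2) = -5.
Step 2. [-5*(x^2) = -5] divide by the outer -5, so div: x^2 = 1.
Step 3. [x^2 = 1] √ both sides: 1 ≥ 0 gives two branches ⇒ sqrt: x = 1 or -1.

Answer: x ∈ {-1, 1}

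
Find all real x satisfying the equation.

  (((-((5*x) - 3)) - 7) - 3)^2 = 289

Step 1. [(((-((5*x) - 3)) - 7) - 3)^2 = 289] √ both sides: 289 ≥ 0 gives two branches. So sqrt: ((-((5*x) - 3)) - 7) - 3 = 17 or -17.
Step 2. [((-((5*x) - 3)) - 7) - 3 = 17 or -17] the outer -3 inverts by adding 3 ⇒ sub: (-((5*x) - 3)) - 7 = 20 or -14.
Step 3. [(-((5*x) - 3)) - 7 = 20 or -14] -7 is outermost — add 7 both sides. So sub: -((5*x) - 3) = 27 or -7.
Step 4. [-((5*x) - 3) = 27 or -7] leading − — multiply by −1 ⇒ neg: (5*x) - 3 = -27 or 7.
Step 5. [(5*x) - 3 = -27 or 7] the outer -3 inverts by adding 3, so sub: 5*x = -24 or 10.
Step 6. [5*x = -24 or 10] divide by the outer 5, so div: x = -24/5 or 2.

Answer: x ∈ {-24/5, 2}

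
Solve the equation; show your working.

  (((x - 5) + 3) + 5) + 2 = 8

Step 1. [(((x - 5) + 3) + 5) + 2 = 8] peel the +2: subtract 2 from each side. So sub: ((x - 5) + 3) + 5 = 6.
Step 2. [((x - 5) + 3) + 5 = 6] subtract 5: x sits inside (… + 5), so sub: (x - 5) + 3 = 1.
Step 3. [(x - 5) + 3 = 1] subtract 3: x sits inside (… + 3) ⇒ sub: x - 5 = -2.
Step 4. [x - 5 = -2] 5 comes off first (add 5). So sub: x = 3.

Answer: x ∈ {3}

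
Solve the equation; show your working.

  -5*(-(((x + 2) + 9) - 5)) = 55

Step 1. [-5*(-(((x + 2) + 9) - 5)) = 55] LHS = -5·(…); ÷-5 both sides. So div: -(((x + 2) + 9) - 5) = -11.
Step 2. [-(((x + 2) + 9) - 5) = -11] flip signs both sides. So neg: ((x + 2) + 9) - 5 = 11.
Step 3. [((x + 2) + 9) - 5 = 11] 5 comes off first (add 5) ⇒ sub: (x + 2) + 9 = 16.
Step 4. [(x + 2) + 9 = 16] the outer +9 inverts by subtracting 9, so sub: x + 2 = 7.
Step 5. [x + 2 = 7] the outer +2 inverts by subtracting 2 ⇒ sub: x = 5.

Answer: x ∈ {5}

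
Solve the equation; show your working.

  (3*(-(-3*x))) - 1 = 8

Step 1. [(3*(-(-3*x))) - 1 = 8] the outer -1 inverts by adding 1 ⇒ sub: 3*(-(-3*x)) = 9.
Step 2. [3*(-(-3*x)) = 9] 3 out front; divide by 3, so div: -(-3*x) = 3.
Step 3. [-(-3*x) = 3] flip signs both sides. So neg: -3*x = -3.
Step 4. [-3*x = -3] LHS = -3·(…); ÷-3 both sides, so div: x = 1.

Answer: x ∈ {1}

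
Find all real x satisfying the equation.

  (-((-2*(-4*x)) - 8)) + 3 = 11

Step 1. [(-((-2*(-4*x)) - 8)) + 3 = 11] the outer +3 inverts by subtracting 3 ⇒ sub: -((-2*(-4*x)) - 8) = 8.
Step 2. [-((-2*(-4*x)) - 8) = 8] LHS negated; negate both sides, so neg: (-2*(-4*x)) - 8 = -8.
Step 3. [(-2*(-4*x)) - 8 = -8] 8 comes off first (add 8). So sub: -2*(-4*x) = 0.
Step 4. [-2*(-4*x) = 0] divide by the outer -2. So div: -4*x = 0.
Step 5. [-4*x = 0] -4 out front; divide by -4 ⇒ div: x = 0.

Answer: x ∈ {0}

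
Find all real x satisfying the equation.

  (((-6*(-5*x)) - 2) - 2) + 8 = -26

Step 1. [(((-6*(-5*x)) - 2) - 2) + 8 = -26] 8 comes off first (subtract 8), so sub: ((-6*(-5*x)) - 2) - 2 = -34.
Step 2. [((-6*(-5*x)) - 2) - 2 = -34] 2 comes off first (add 2). So sub: (-6*(-5*x)) - 2 = -32.
Step 3. [(-6*(-5*x)) - 2 = -32] -2 is outermost — add 2 both sides ⇒ sub: -6*(-5*x) = -30.
Step 4. [-6*(-5*x) = -30] -6·(inner) — divide through by -6 ⇒ div: -5*x = 5.
Step 5. [-5*x = 5] -5·(inner) — divide through by -5. So div: x = -1.

Answer: x ∈ {-1}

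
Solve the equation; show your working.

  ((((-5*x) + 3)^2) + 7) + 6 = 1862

Step 1. [((((-5*x) + 3)^2) + 7) + 6 = 1862] +6 is outermost — subtract 6 both sides ⇒ sub: (((-5*x) + 3)^2) + 7 = 1856.
Step 2. [(((-5*x) + 3)^2) + 7 = 1856] the outer +7 inverts by subtracting 7. So sub: ((-5*x) + 3)^2 = 1849.
Step 3. [((-5*x) + 3)^2 = 1849] 1849 ≥ 0, LHS is (·)² — take ±√. So sqrt: (-5*x) + 3 = 43 or -43.
Step 4. [(-5*x) + 3 = 43 or -43] the outer +3 inverts by subtracting 3. So sub: -5*x = 40 or -46.
Step 5. [-5*x = 40 or -46] LHS = -5·(…); ÷-5 both sides ⇒ div: x = -8 or 46/5.

Answer: x ∈ {-8, 46/5}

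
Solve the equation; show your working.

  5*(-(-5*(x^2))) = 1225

Step 1. [5*(-(-5*(x^2))) = 1225] 5 out front; divide by 5 ⇒ div: -(-5*(x^2)) = 245.
Step 2. [-(-5*(x^2)) = 245] flip signs both sides. So neg: -5*(x^2) = -245.
Step 3. [-5*(x^2) = -245] LHS = -5·(…); ÷-5 both sides, so div: x^2 = 49.
Step 4. [x^2 = 49] LHS squared, RHS 49 ≥ 0: apply √ (±). So sqrt: x = 7 or -7.

Answer: x ∈ {-7, 7}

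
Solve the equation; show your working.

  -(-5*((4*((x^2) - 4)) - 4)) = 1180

Step 1. [-(-5*((4*((x^2) - 4)) - 4)) = 1180] flip signs both sides ⇒ neg: -5*((4*((x^2) - 4)) - 4) = -1180.
Step 2. [-5*((4*((x^2) - 4)) - 4) = -1180] leading coefficient -5: divide by -5 ⇒ div: (4*((x^2) - 4)) - 4 = 236.
Step 3. [(4*((x^2) - 4)) - 4 = 236] common factor 4 (LHS and 236) — divide through ⇒ factor: ((x^2) - 4) - 1 = 59.
Step 4. [((x^2) - 4) - 1 = 59] -1 is outermost — add 1 both sides. So sub: (x^2) - 4 = 60.
Step 5. [(x^2) - 4 = 60] the outer -4 inverts by adding 4. So sub: x^2 = 64.
Step 6. [x^2 = 64] 64 ≥ 0, LHS is (·)² — take ±√, so sqrt: x = 8 or -8.

Answer: x ∈ {-8, 8}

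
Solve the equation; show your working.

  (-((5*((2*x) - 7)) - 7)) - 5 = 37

Step 1. [(-((5*((2*x) - 7)) - 7)) - 5 = 37] 5 comes off first (add 5), so sub: -((5*((2*x) - 7)) - 7) = 42.
Step 2. [-((5*((2*x) - 7)) - 7) = 42] LHS negated; negate both sides. So neg: (5*((2*x) - 7)) - 7 = -42.
Step 3. [(5*((2*x) - 7)) - 7 = -42] 7 comes off first (add 7). So sub: 5*((2*x) - 7) = -35.
Step 4. [5*((2*x) - 7) = -35] leading coefficient 5: divide by 5 ⇒ div: (2*x) - 7 = -7.
Step 5. [(2*x) - 7 = -7] peel the -7: add 7 from each side, so sub: 2*x = 0.
Step 6. [2*x = 0] LHS = 2·(…); ÷2 both sides ⇒ div: x = 0.

Answer: x ∈ {0}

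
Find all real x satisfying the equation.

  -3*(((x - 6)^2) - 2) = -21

Step 1. [-3*(((x - 6)^2) - 2) = -21] LHS = -3·(…); ÷-3 both sides, so div: ((x - 6)^2) - 2 = 7.
Step 2. [((x - 6)^2) - 2 = 7] the outer -2 inverts by adding 2, so sub: (x - 6)^2 = 9.
Step 3. [(x - 6)^2 = 9] LHS squared, RHS 9 ≥ 0: apply √ (±). So sqrt: x - 6 = 3 or -3.
Step 4. [x - 6 = 3 or -3] peel the -6: add 6 from each side, so sub: x = 9 or 3.

Answer: x ∈ {3, 9}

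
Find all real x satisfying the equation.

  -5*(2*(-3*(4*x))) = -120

Step 1. [-5*(2*(-3*(4*x))) = -120] -5 out front; divide by -5. So div: 2*(-3*(4*x)) = 24.
Step 2. [2*(-3*(4*x)) = 24] 2 out front; divide by 2, so div: -3*(4*x) = 12.
Step 3. [-3*(4*x) = 12] -3·(inner) — divide through by -3. So div: 4*x = -4.
Step 4. [4*x = -4] LHS = 4·(…); ÷4 both sides ⇒ div: x = -1.

Answer: x ∈ {-1}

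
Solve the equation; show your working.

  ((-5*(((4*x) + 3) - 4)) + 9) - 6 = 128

Step 1. [((-5*(((4*x) + 3) - 4)) + 9) - 6 = 128] -6 is outermost — add 6 both sides. So sub: (-5*(((4*x) + 3) - 4)) + 9 = 134.
Step 2. [(-5*(((4*x) + 3) - 4)) + 9 = 134] subtract 9: x sits inside (… + 9), so sub: -5*(((4*x) + 3) - 4) = 125.
Step 3. [-5*(((4*x) + 3) - 4) = 125] -5 out front; divide by -5, so div: ((4*x) + 3) - 4 = -25.
Step 4. [((4*x) + 3) - 4 = -25] add 4: x sits inside (… - 4), so sub: (4*x) + 3 = -21.
Step 5. [(4*x) + 3 = -21] +3 is outermost — subtract 3 both sides, so sub: 4*x = -24.
Step 6. [4*x = -24] 4 out front; divide by 4 ⇒ div: x = -6.

Answer: x ∈ {-6}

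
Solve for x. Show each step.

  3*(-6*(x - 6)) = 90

Step 1. [3*(-6*(x - 6)) = 90] LHS = 3·(…); ÷3 both sides, so div: -6*(x - 6) = 30.
Step 2. [-6*(x - 6) = 30] -6 out front; divide by -6 ⇒ div: x - 6 = -5.
Step 3. [x - 6 = -5] peel the -6: add 6 from each side, so sub: x = 1.

Answer: x ∈ {1}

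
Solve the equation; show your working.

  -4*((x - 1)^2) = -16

Step 1. [-4*((x - 1)^2) = -16] leading coefficient -4: divide by -4. So div: (x - 1)^2 = 4.
Step 2. [(x - 1)^2 = 4] 4 ≥ 0, LHS is (·)² — take ±√, so sqrt: x - 1 = 2 or -2.
Step 3. [x - 1 = 2 or -2] -1 is outermost — add 1 both sides, so sub: x = 3 or -1.

Answer: x ∈ {-1, 3}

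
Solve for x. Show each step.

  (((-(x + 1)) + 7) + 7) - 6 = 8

Step 1. [(((-(x + 1)) + 7) + 7) - 6 = 8] peel the -6: add 6 from each side. So sub: ((-(x + 1)) + 7) + 7 = 14.
Step 2. [((-(x + 1)) + 7) + 7 = 14] 7 comes off first (subtract 7). So sub: (-(x + 1)) + 7 = 7.
Step 3. [(-(x + 1)) + 7 = 7] 7 comes off first (subtract 7), so sub: -(x + 1) = 0.
Step 4. [-(x + 1) = 0] flip signs both sides, so neg: x + 1 = 0.
Step 5. [x + 1 = 0] peel the +1: subtract 1 from each side. So sub: x = -1.

Answer: x ∈ {-1}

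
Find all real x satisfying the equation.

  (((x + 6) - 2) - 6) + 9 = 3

Step 1. [(((x + 6) - 2) - 6) + 9 = 3] subtract 9: x sits inside (… + 9) ⇒ sub: ((x + 6) - 2) - 6 = -6.
Step 2. [((x + 6) - 2) - 6 = -6] the outer -6 inverts by adding 6, so sub: (x + 6) - 2 = 0.
Step 3. [(x + 6) - 2 = 0] add 2: x sits inside (… - 2). So sub: x + 6 = 2.
Step 4. [x + 6 = 2] +6 is outermost — subtract 6 both sides. So sub: x = -4.

Answer: x ∈ {-4}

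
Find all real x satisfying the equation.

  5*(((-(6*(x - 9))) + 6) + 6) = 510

Step 1. [5*(((-(6*(x - 9))) + 6) + 6) = 510] divide by the outer 5. So div: ((-(6*(x - 9))) + 6) + 6 = 102.
Step 2. [((-(6*(x - 9))) + 6) + 6 = 102] 6 comes off first (subtract 6) ⇒ sub: (-(6*(x - 9))) + 6 = 96.
Step 3. [(-(6*(x - 9))) + 6 = 96] +6 is outermost — subtract 6 both sides ⇒ sub: -(6*(x - 9)) = 90.
Step 4. [-(6*(x - 9)) = 90] LHS negated; negate both sides, so neg: 6*(x - 9) = -90.
Step 5. [6*(x - 9) = -90] LHS = 6·(…); ÷6 both sides. So div: x - 9 = -15.
Step 6. [x - 9 = -15] peel the -9: add 9 from each side ⇒ sub: x = -6.

Answer: x ∈ {-6}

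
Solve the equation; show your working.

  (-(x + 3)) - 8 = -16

Step 1. [(-(x + 3)) - 8 = -16] add 8: x sits inside (… - 8) ⇒ sub: -(x + 3) = -8.
Step 2. [-(x + 3) = -8] LHS negated; negate both sides. So neg: x + 3 = 8.
Step 3. [x + 3 = 8] 3 comes off first (subtract 3) ⇒ sub: x = 5.

Answer: x ∈ {5}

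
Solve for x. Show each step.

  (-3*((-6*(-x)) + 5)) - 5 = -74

Step 1. [(-3*((-6*(-x)) + 5)) - 5 = -74] add 5: x sits inside (… - 5), so sub: -3*((-6*(-x)) + 5) = -69.
Step 2. [-3*((-6*(-x)) + 5) = -69] -3 out front; divide by -3. So div: (-6*(-x)) + 5 = 23.
Step 3. [(-6*(-x)) + 5 = 23] the outer +5 inverts by subtracting 5, so sub: -6*(-x) = 18.
Step 4. [-6*(-x) = 18] LHS = -6·(…); ÷-6 both sides. So div: -x = -3.
Step 5. [-x = -3] leading − — multiply by −1 ⇒ neg: x = 3.

Answer: x ∈ {3}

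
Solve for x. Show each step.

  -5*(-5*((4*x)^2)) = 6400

Step 1. [-5*(-5*((4*x)^2)) = 6400] leading coefficient -5: divide by -5, so div: -5*((4*x)^2) = -1280.
Step 2. [-5*((4*x)^2) = -1280] LHS = -5·(…); ÷-5 both sides ⇒ div: (4*x)^2 = 256.
Step 3. [(4*x)^2 = 256] √ both sides: 256 ≥ 0 gives two branches. So sqrt: 4*x = 16 or -16.
Step 4. [4*x = 16 or -16] 4 out front; divide by 4. So div: x = 4 or -4.

Answer: x ∈ {-4, 4}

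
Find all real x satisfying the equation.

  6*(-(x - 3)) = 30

Step 1. [6*(-(x - 3)) = 30] 6·(inner) — divide through by 6, so div: -(x - 3) = 5.
Step 2. [-(x - 3) = 5] flip signs both sides, so neg: x - 3 = -5.
Step 3. [x - 3 = -5] -3 is outermost — add 3 both sides, so sub: x = -2.

Answer: x ∈ {-2}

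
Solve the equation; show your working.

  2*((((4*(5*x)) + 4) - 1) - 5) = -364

Step 1. [2*((((4*(5*x)) + 4) - 1) - 5) = -364] divide by the outer 2. So div: (((4*(5*x)) + 4) - 1) - 5 = -182.
Step 2. [(((4*(5*x)) + 4) - 1) - 5 = -182] peel the -5: add 5 from each side ⇒ sub: ((4*(5*x)) + 4) - 1 = -177.
Step 3. [((4*(5*x)) + 4) - 1 = -177] -1 is outermost — add 1 both sides, so sub: (4*(5*x)) + 4 = -176.
Step 4. [(4*(5*x)) + 4 = -176] 4 | LHS and 4 | -176: pull 4 out, so factor: (5*x) + 1 = -44.
Step 5. [(5*x) + 1 = -44] peel the +1: subtract 1 from each side, so sub: 5*x = -45.
Step 6. [5*x = -45] divide by the outer 5, so div: x = -9.

Answer: x ∈ {-9}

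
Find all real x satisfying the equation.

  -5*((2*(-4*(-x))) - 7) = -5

Step 1. [-5*((2*(-4*(-x))) - 7) = -5] -5 out front; divide by -5. So div: (2*(-4*(-x))) - 7 = 1.
Step 2. [(2*(-4*(-x))) - 7 = 1] 7 comes off first (add 7) ⇒ sub: 2*(-4*(-x)) = 8.
Step 3. [2*(-4*(-x)) = 8] 2·(inner) — divide through by 2 ⇒ div: -4*(-x) = 4.
Step 4. [-4*(-x) = 4] LHS = -4·(…); ÷-4 both sides ⇒ div: -x = -1.
Step 5. [-x = -1] flip signs both sides ⇒ neg: x = 1.

Answer: x ∈ {1}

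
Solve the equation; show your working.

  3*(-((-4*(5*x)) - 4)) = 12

Step 1. [3*(-((-4*(5*x)) - 4)) = 12] 3·(inner) — divide through by 3. So div: -((-4*(5*x)) - 4) = 4.
Step 2. [-((-4*(5*x)) - 4) = 4] flip signs both sides ⇒ neg: (-4*(5*x)) - 4 = -4.
Step 3. [(-4*(5*x)) - 4 = -4] the outer -4 inverts by adding 4. So sub: -4*(5*x) = 0.
Step 4. [-4*(5*x) = 0] leading coefficient -4: divide by -4 ⇒ div: 5*x = 0.
Step 5. [5*x = 0] 5·(inner) — divide through by 5, so div: x = 0.

Answer: x ∈ {0}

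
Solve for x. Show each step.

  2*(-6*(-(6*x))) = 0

Step 1. [2*(-6*(-(6*x))) = 0] LHS = 2·(…); ÷2 both sides ⇒ div: -6*(-(6*x)) = 0.
Step 2. [-6*(-(6*x)) = 0] divide by the outer -6 ⇒ div: -(6*x) = 0.
Step 3. [-(6*x) = 0] flip signs both sides ⇒ neg: 6*x = 0.
Step 4. [6*x = 0] divide by the outer 6. So div: x = 0.

Answer: x ∈ {0}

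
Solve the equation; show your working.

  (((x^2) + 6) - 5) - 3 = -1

Step 1. [(((x^2) + 6) - 5) - 3 = -1] -3 is outermost — add 3 both sides, so sub: ((x^2) + 6) - 5 = 2.
Step 2. [((x^2) + 6) - 5 = 2] add 5: x sits inside (… - 5) ⇒ sub: (x^2) + 6 = 7.
Step 3. [(x^2) + 6 = 7] +6 is outermost — subtract 6 both sides ⇒ sub: x^2 = 1.
Step 4. [x^2 = 1] √ both sides: 1 ≥ 0 gives two branches ⇒ sqrt: x = 1 or -1.

Answer: x ∈ {-1, 1}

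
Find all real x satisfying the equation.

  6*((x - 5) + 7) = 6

Step 1. [6*((x - 5) + 7) = 6] 6·(inner) — divide through by 6. So div: (x - 5) + 7 = 1.
Step 2. [(x - 5) + 7 = 1] +7 is outermost — subtract 7 both sides ⇒ sub: x - 5 = -6.
Step 3. [x - 5 = -6] the outer -5 inverts by adding 5 ⇒ sub: x = -1.

Answer: x ∈ {-1}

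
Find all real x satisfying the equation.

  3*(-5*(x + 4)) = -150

Step 1. [3*(-5*(x + 4)) = -150] divide by the outer 3, so div: -5*(x + 4) = -50.
Step 2. [-5*(x + 4) = -50] LHS = -5·(…); ÷-5 both sides. So div: x + 4 = 10.
Step 3. [x + 4 = 10] 4 comes off first (subtract 4). So sub: x = 6.

Answer: x ∈ {6}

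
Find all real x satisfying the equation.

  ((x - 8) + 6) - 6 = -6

Step 1. [((x - 8) + 6) - 6 = -6] peel the -6: add 6 from each side ⇒ sub: (x - 8) + 6 = 0.
Step 2. [(x - 8) + 6 = 0] peel the +6: subtract 6 from each side, so sub: x - 8 = -6.
Step 3. [x - 8 = -6] peel the -8: add 8 from each side ⇒ sub: x = 2.

Answer: x ∈ {2}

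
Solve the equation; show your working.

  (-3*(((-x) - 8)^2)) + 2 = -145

Step 1. [(-3*(((-x) - 8)^2)) + 2 = -145] peel the +2: subtract 2 from each side. So sub: -3*(((-x) - 8)^2) = -147.
Step 2. [-3*(((-x) - 8)^2) = -147] divide by the outer -3. So div: ((-x) - 8)^2 = 49.
Step 3. [((-x) - 8)^2 = 49] LHS squared, RHS 49 ≥ 0: apply √ (±), so sqrt: (-x) - 8 = 7 or -7.
Step 4. [(-x) - 8 = 7 or -7] the outer -8 inverts by adding 8. So sub: -x = 15 or 1.
Step 5. [-x = 15 or 1] leading − — multiply by −1, so neg: x = -15 or -1.

Answer: x ∈ {-15, -1}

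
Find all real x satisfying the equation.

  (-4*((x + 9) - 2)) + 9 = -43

Step 1. [(-4*((x + 9) - 2)) + 9 = -43] the outer +9 inverts by subtracting 9. So sub: -4*((x + 9) - 2) = -52.
Step 2. [-4*((x + 9) - 2) = -52] -4 out front; divide by -4, so div: (x + 9) - 2 = 13.
Step 3. [(x + 9) - 2 = 13] the outer -2 inverts by adding 2, so sub: x + 9 = 15.
Step 4. [x + 9 = 15] the outer +9 inverts by subtracting 9. So sub: x = 6.

Answer: x ∈ {6}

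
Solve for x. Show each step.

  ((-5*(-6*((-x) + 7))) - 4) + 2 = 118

Step 1. [((-5*(-6*((-x) + 7))) - 4) + 2 = 118] +2 is outermost — subtract 2 both sides, so sub: (-5*(-6*((-x) + 7))) - 4 = 116.
Step 2. [(-5*(-6*((-x) + 7))) - 4 = 116] 4 comes off first (add 4) ⇒ sub: -5*(-6*((-x) + 7)) = 120.
Step 3. [-5*(-6*((-x) + 7)) = 120] -5 out front; divide by -5 ⇒ div: -6*((-x) + 7) = -24.
Step 4. [-6*((-x) + 7) = -24] LHS = -6·(…); ÷-6 both sides, so div: (-x) + 7 = 4.
Step 5. [(-x) + 7 = 4] subtract 7: x sits inside (… + 7) ⇒ sub: -x = -3.
Step 6. [-x = -3] leading − — multiply by −1. So neg: x = 3.

Answer: x ∈ {3}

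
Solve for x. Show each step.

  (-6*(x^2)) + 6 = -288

Step 1. [(-6*(x^2)) + 6 = -288] common factor -6 (LHS and -288) — divide through ⇒ factor: (x^2) - 1 = 48.
Step 2. [(x^2) - 1 = 48] add 1: x sits inside (… - 1), so sub: x^2 = 49.
Step 3. [x^2 = 49] LHS squared, RHS 49 ≥ 0: apply √ (±) ⇒ sqrt: x = 7 or -7.

Answer: x ∈ {-7, 7}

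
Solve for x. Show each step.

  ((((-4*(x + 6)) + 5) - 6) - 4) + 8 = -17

Step 1. [((((-4*(x + 6)) + 5) - 6) - 4) + 8 = -17] subtract 8: x sits inside (… + 8). So sub: (((-4*(x + 6)) + 5) - 6) - 4 = -25.
Step 2. [(((-4*(x + 6)) + 5) - 6) - 4 = -25] add 4: x sits inside (… - 4). So sub: ((-4*(x + 6)) + 5) - 6 = -21.
Step 3. [((-4*(x + 6)) + 5) - 6 = -21] -6 is outermost — add 6 both sides ⇒ sub: (-4*(x + 6)) + 5 = -15.
Step 4. [(-4*(x + 6)) + 5 = -15] 5 comes off first (subtract 5) ⇒ sub: -4*(x + 6) = -20.
Step 5. [-4*(x + 6) = -20] divide by the outer -4, so div: x + 6 = 5.
Step 6. [x + 6 = 5] the outer +6 inverts by subtracting 6 ⇒ sub: x = -1.

Answer: x ∈ {-1}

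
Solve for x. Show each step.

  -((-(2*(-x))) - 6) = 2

Step 1. [-((-(2*(-x))) - 6) = 2] LHS negated; negate both sides ⇒ neg: (-(2*(-x))) - 6 = -2.
Step 2. [(-(2*(-x))) - 6 = -2] peel the -6: add 6 from each side. So sub: -(2*(-x)) = 4.
Step 3. [-(2*(-x)) = 4] leading − — multiply by −1 ⇒ neg: 2*(-x) = -4.
Step 4. [2*(-x) = -4] LHS = 2·(…); ÷2 both sides ⇒ div: -x = -2.
Step 5. [-x = -2] flip signs both sides. So neg: x = 2.

Answer: x ∈ {2}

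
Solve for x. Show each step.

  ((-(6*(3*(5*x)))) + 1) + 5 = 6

Step 1. [((-(6*(3*(5*x)))) + 1) + 5 = 6] the outer +5 inverts by subtracting 5, so sub: (-(6*(3*(5*x)))) + 1 = 1.
Step 2. [(-(6*(3*(5*x)))) + 1 = 1] subtract 1: x sits inside (… + 1), so sub: -(6*(3*(5*x))) = 0.
Step 3. [-(6*(3*(5*x))) = 0] LHS negated; negate both sides ⇒ neg: 6*(3*(5*x)) = 0.
Step 4. [6*(3*(5*x)) = 0] divide by the outer 6 ⇒ div: 3*(5*x) = 0.
Step 5. [3*(5*x) = 0] 3 out front; divide by 3. So div: 5*x = 0.
Step 6. [5*x = 0] 5·(inner) — divide through by 5. So div: x = 0.

Answer: x ∈ {0}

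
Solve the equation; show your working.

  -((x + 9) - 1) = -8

Step 1. [-((x + 9) - 1) = -8] leading − — multiply by −1, so neg: (x + 9) - 1 = 8.
Step 2. [(x + 9) - 1 = 8] -1 is outermost — add 1 both sides. So sub: x + 9 = 9.
Step 3. [x + 9 = 9] 9 comes off first (subtract 9), so sub: x = 0.

Answer: x ∈ {0}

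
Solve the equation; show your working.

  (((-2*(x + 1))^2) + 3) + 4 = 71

Step 1. [(((-2*(x + 1))^2) + 3) + 4 = 71] +4 is outermost — subtract 4 both sides. So sub: ((-2*(x + 1))^2) + 3 = 67.
Step 2. [((-2*(x + 1))^2) + 3 = 67] subtract 3: x sits inside (… + 3), so sub: (-2*(x + 1))^2 = 64.
Step 3. [(-2*(x + 1))^2 = 64] √ both sides: 64 ≥ 0 gives two branches ⇒ sqrt: -2*(x + 1) = 8 or -8.
Step 4. [-2*(x + 1) = 8 or -8] LHS = -2·(…); ÷-2 both sides ⇒ div: x + 1 = -4 or 4.
Step 5. [x + 1 = -4 or 4] the outer +1 inverts by subtracting 1 ⇒ sub: x = -5 or 3.

Answer: x ∈ {-5, 3}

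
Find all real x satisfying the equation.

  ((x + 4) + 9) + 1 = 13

Step 1. [((x + 4) + 9) + 1 = 13] +1 is outermost — subtract 1 both sides ⇒ sub: (x + 4) + 9 = 12.
Step 2. [(x + 4) + 9 = 12] the outer +9 inverts by subtracting 9, so sub: x + 4 = 3.
Step 3. [x + 4 = 3] 4 comes off first (subtract 4) ⇒ sub: x = -1.

Answer: x ∈ {-1}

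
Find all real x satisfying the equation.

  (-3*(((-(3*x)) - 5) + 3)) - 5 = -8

Step 1. [(-3*(((-(3*x)) - 5) + 3)) - 5 = -8] -5 is outermost — add 5 both sides, so sub: -3*(((-(3*x)) - 5) + 3) = -3.
Step 2. [-3*(((-(3*x)) - 5) + 3) = -3] -3 out front; divide by -3, so div: ((-(3*x)) - 5) + 3 = 1.
Step 3. [((-(3*x)) - 5) + 3 = 1] 3 comes off first (subtract 3) ⇒ sub: (-(3*x)) - 5 = -2.
Step 4. [(-(3*x)) - 5 = -2] the outer -5 inverts by adding 5, so sub: -(3*x) = 3.
Step 5. [-(3*x) = 3] flip signs both sides, so neg: 3*x = -3.
Step 6. [3*x = -3] 3·(inner) — divide through by 3, so div: x = -1.

Answer: x ∈ {-1}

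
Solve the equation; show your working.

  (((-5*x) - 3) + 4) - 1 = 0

Step 1. [(((-5*x) - 3) + 4) - 1 = 0] peel the -1: add 1 from each side. So sub: ((-5*x) - 3) + 4 = 1.
Step 2. [((-5*x) - 3) + 4 = 1] subtract 4: x sits inside (… + 4), so sub: (-5*x) - 3 = -3.
Step 3. [(-5*x) - 3 = -3] -3 is outermost — add 3 both sides ⇒ sub: -5*x = 0.
Step 4. [-5*x = 0] leading coefficient -5: divide by -5. So div: x = 0.

Answer: x ∈ {0}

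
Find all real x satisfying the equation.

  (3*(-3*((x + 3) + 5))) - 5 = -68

Step 1. [(3*(-3*((x + 3) + 5))) - 5 = -68] 5 comes off first (add 5) ⇒ sub: 3*(-3*((x + 3) + 5)) = -63.
Step 2. [3*(-3*((x + 3) + 5)) = -63] LHS = 3·(…); ÷3 both sides. So div: -3*((x + 3) + 5) = -21.
Step 3. [-3*((x + 3) + 5) = -21] -3·(inner) — divide through by -3 ⇒ div: (x + 3) + 5 = 7.
Step 4. [(x + 3) + 5 = 7] peel the +5: subtract 5 from each side. So sub: x + 3 = 2.
Step 5. [x + 3 = 2] 3 comes off first (subtract 3) ⇒ sub: x = -1.

Answer: x ∈ {-1}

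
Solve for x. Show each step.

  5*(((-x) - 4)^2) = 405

Step 1. [5*(((-x) - 4)^2) = 405] LHS = 5·(…); ÷5 both sides. So div: ((-x) - 4)^2 = 81.
Step 2. [((-x) - 4)^2 = 81] 81 ≥ 0, LHS is (·)² — take ±√ ⇒ sqrt: (-x) - 4 = 9 or -9.
Step 3. [(-x) - 4 = 9 or -9] the outer -4 inverts by adding 4 ⇒ sub: -x = 13 or -5.
Step 4. [-x = 13 or -5] LHS negated; negate both sides ⇒ neg: x = -13 or 5.

Answer: x ∈ {-13, 5}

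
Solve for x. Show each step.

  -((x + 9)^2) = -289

Step 1. [-((x + 9)^2) = -289] LHS negated; negate both sides. So neg: (x + 9)^2 = 289.
Step 2. [(x + 9)^2 = 289] √ both sides: 289 ≥ 0 gives two branches ⇒ sqrt: x + 9 = 17 or -17.
Step 3. [x + 9 = 17 or -17] +9 is outermost — subtract 9 both sides, so sub: x = 8 or -26.

Answer: x ∈ {-26, 8}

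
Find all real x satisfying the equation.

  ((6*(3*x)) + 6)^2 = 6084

Step 1. [((6*(3*x)) + 6)^2 = 6084] 6084 ≥ 0, LHS is (·)² — take ±√, so sqrt: (6*(3*x)) + 6 = 78 or -78.
Step 2. [(6*(3*x)) + 6 = 78 or -78] 6 divides every term; factor it out ⇒ factor: (3*x) + 1 = 13 or -13.
Step 3. [(3*x) + 1 = 13 or -13] the outer +1 inverts by subtracting 1, so sub: 3*x = 12 or -14.
Step 4. [3*x = 12 or -14] LHS = 3·(…); ÷3 both sides, so div: x = 4 or -14/3.

Answer: x ∈ {-14/3, 4}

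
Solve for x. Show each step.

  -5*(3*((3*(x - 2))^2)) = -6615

Step 1. [-5*(3*((3*(x - 2))^2)) = -6615] -5·(inner) — divide through by -5. So div: 3*((3*(x - 2))^2) = 1323.
Step 2. [3*((3*(x - 2))^2) = 1323] LHS = 3·(…); ÷3 both sides, so div: (3*(x - 2))^2 = 441.
Step 3. [(3*(x - 2))^2 = 441] √ both sides: 441 ≥ 0 gives two branches ⇒ sqrt: 3*(x - 2) = 21 or -21.
Step 4. [3*(x - 2) = 21 or -21] LHS = 3·(…); ÷3 both sides, so div: x - 2 = 7 or -7.
Step 5. [x - 2 = 7 or -7] 2 comes off first (add 2), so sub: x = 9 or -5.

Answer: x ∈ {-5, 9}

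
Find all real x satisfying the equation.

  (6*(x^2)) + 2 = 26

Step 1. [(6*(x^2)) + 2 = 26] 2 comes off first (subtract 2). So sub: 6*(x^2) = 24.
Step 2. [6*(x^2) = 24] divide by the outer 6, so div: x^2 = 4.
Step 3. [x^2 = 4] √ both sides: 4 ≥ 0 gives two branches. So sqrt: x = 2 or -2.

Answer: x ∈ {-2, 2}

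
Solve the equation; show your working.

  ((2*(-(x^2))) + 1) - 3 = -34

Step 1. [((2*(-(x^2))) + 1) - 3 = -34] peel the -3: add 3 from each side, so sub: (2*(-(x^2))) + 1 = -31.
Step 2. [(2*(-(x^2))) + 1 = -31] +1 is outermost — subtract 1 both sides. So sub: 2*(-(x^2)) = -32.
Step 3. [2*(-(x^2)) = -32] divide by the outer 2 ⇒ div: -(x^2) = -16.
Step 4. [-(x^2) = -16] flip signs both sides. So neg: x^2 = 16.
Step 5. [x^2 = 16] √ both sides: 16 ≥ 0 gives two branches ⇒ sqrt: x = 4 or -4.

Answer: x ∈ {-4, 4}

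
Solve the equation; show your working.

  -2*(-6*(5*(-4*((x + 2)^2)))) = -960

Step 1. [-2*(-6*(5*(-4*((x + 2)^2)))) = -960] LHS = -2·(…); ÷-2 both sides, so div: -6*(5*(-4*((x + 2)^2))) = 480.
Step 2. [-6*(5*(-4*((x + 2)^2))) = 480] divide by the outer -6 ⇒ div: 5*(-4*((x + 2)^2)) = -80.
Step 3. [5*(-4*((x + 2)^2)) = -80] 5 out front; divide by 5. So div: -4*((x + 2)^2) = -16.
Step 4. [-4*((x + 2)^2) = -16] -4·(inner) — divide through by -4 ⇒ div: (x + 2)^2 = 4.
Step 5. [(x + 2)^2 = 4] √ both sides: 4 ≥ 0 gives two branches ⇒ sqrt: x + 2 = 2 or -2.
Step 6. [x + 2 = 2 or -2] 2 comes off first (subtract 2), so sub: x = 0 or -4.

Answer: x ∈ {-4, 0}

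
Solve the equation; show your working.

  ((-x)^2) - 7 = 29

Step 1. [((-x)^2) - 7 = 29] add 7: x sits inside (… - 7) ⇒ sub: (-x)^2 = 36.
Step 2. [(-x)^2 = 36] LHS squared, RHS 36 ≥ 0: apply √ (±), so sqrt: -x = 6 or -6.
Step 3. [-x = 6 or -6] LHS negated; negate both sides, so neg: x = -6 or 6.

Answer: x ∈ {-6, 6}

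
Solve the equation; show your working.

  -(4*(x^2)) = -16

Step 1. [-(4*(x^2)) = -16] LHS negated; negate both sides ⇒ neg: 4*(x^2) = 16.
Step 2. [4*(x^2) = 16] leading coefficient 4: divide by 4 ⇒ div: x^2 = 4.
Step 3. [x^2 = 4] √ both sides: 4 ≥ 0 gives two branches. So sqrt: x = 2 or -2.

Answer: x ∈ {-2, 2}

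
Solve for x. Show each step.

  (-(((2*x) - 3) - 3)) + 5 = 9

Step 1. [(-(((2*x) - 3) - 3)) + 5 = 9] 5 comes off first (subtract 5), so sub: -(((2*x) - 3) - 3) = 4.
Step 2. [-(((2*x) - 3) - 3) = 4] leading − — multiply by −1 ⇒ neg: ((2*x) - 3) - 3 = -4.
Step 3. [((2*x) - 3) - 3 = -4] 3 comes off first (add 3), so sub: (2*x) - 3 = -1.
Step 4. [(2*x) - 3 = -1] the outer -3 inverts by adding 3, so sub: 2*x = 2.
Step 5. [2*x = 2] 2·(inner) — divide through by 2. So div: x = 1.

Answer: x ∈ {1}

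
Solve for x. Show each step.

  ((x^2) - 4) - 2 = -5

Step 1. [((x^2) - 4) - 2 = -5] the outer -2 inverts by adding 2, so sub: (x^2) - 4 = -3.
Step 2. [(x^2) - 4 = -3] 4 comes off first (add 4) ⇒ sub: x^2 = 1.
Step 3. [x^2 = 1] √ both sides: 1 ≥ 0 gives two branches. So sqrt: x = 1 or -1.

Answer: x ∈ {-1, 1}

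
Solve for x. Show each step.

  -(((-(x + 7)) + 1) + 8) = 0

Step 1. [-(((-(x + 7)) + 1) + 8) = 0] flip signs both sides ⇒ neg: ((-(x + 7)) + 1) + 8 = 0.
Step 2. [((-(x + 7)) + 1) + 8 = 0] +8 is outermost — subtract 8 both sides, so sub: (-(x + 7)) + 1 = -8.
Step 3. [(-(x + 7)) + 1 = -8] subtract 1: x sits inside (… + 1) ⇒ sub: -(x + 7) = -9.
Step 4. [-(x + 7) = -9] flip signs both sides, so neg: x + 7 = 9.
Step 5. [x + 7 = 9] +7 is outermost — subtract 7 both sides, so sub: x = 2.

Answer: x ∈ {2}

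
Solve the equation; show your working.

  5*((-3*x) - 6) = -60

Step 1. [5*((-3*x) - 6) = -60] divide by the outer 5 ⇒ div: (-3*x) - 6 = -12.
Step 2. [(-3*x) - 6 = -12] -3 | LHS and -3 | -12: pull -3 out. So factor: x + 2 = 4.
Step 3. [x + 2 = 4] +2 is outermost — subtract 2 both sides, so sub: x = 2.

Answer: x ∈ {2}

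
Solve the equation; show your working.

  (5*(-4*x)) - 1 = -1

Step 1. [(5*(-4*x)) - 1 = -1] -1 is outermost — add 1 both sides. So sub: 5*(-4*x) = 0.
Step 2. [5*(-4*x) = 0] 5·(inner) — divide through by 5. So div: -4*x = 0.
Step 3. [-4*x = 0] -4 out front; divide by -4, so div: x = 0.

Answer: x ∈ {0}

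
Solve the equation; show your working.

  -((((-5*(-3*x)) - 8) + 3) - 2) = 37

Step 1. [-((((-5*(-3*x)) - 8) + 3) - 2) = 37] leading − — multiply by −1 ⇒ neg: (((-5*(-3*x)) - 8) + 3) - 2 = -37.
Step 2. [(((-5*(-3*x)) - 8) + 3) - 2 = -37] the outer -2 inverts by adding 2. So sub: ((-5*(-3*x)) - 8) + 3 = -35.
Step 3. [((-5*(-3*x)) - 8) + 3 = -35] the outer +3 inverts by subtracting 3, so sub: (-5*(-3*x)) - 8 = -38.
Step 4. [(-5*(-3*x)) - 8 = -38] 8 comes off first (add 8) ⇒ sub: -5*(-3*x) = -30.
Step 5. [-5*(-3*x) = -30] leading coefficient -5: divide by -5 ⇒ div: -3*x = 6.
Step 6. [-3*x = 6] divide by the outer -3, so div: x = -2.

Answer: x ∈ {-2}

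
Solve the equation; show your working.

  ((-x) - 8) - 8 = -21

Step 1. [((-x) - 8) - 8 = -21] 8 comes off first (add 8). So sub: (-x) - 8 = -13.
Step 2. [(-x) - 8 = -13] the outer -8 inverts by adding 8 ⇒ sub: -x = -5.
Step 3. [-x = -5] LHS negated; negate both sides. So neg: x = 5.

Answer: x ∈ {5}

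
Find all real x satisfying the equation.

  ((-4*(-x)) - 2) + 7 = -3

Step 1. [((-4*(-x)) - 2) + 7 = -3] peel the +7: subtract 7 from each side, so sub: (-4*(-x)) - 2 = -10.
Step 2. [(-4*(-x)) - 2 = -10] add 2: x sits inside (… - 2), so sub: -4*(-x) = -8.
Step 3. [-4*(-x) = -8] -4·(inner) — divide through by -4. So div: -x = 2.
Step 4. [-x = 2] LHS negated; negate both sides, so neg: x = -2.

Answer: x ∈ {-2}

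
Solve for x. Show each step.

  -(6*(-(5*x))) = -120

Step 1. [-(6*(-(5*x))) = -120] flip signs both sides ⇒ neg: 6*(-(5*x)) = 120.
Step 2. [6*(-(5*x)) = 120] LHS = 6·(…); ÷6 both sides, so div: -(5*x) = 20.
Step 3. [-(5*x) = 20] flip signs both sides ⇒ neg: 5*x = -20.
Step 4. [5*x = -20] divide by the outer 5, so div: x = -4.

Answer: x ∈ {-4}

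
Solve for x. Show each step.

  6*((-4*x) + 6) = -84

Step 1. [6*((-4*x) + 6) = -84] 6·(inner) — divide through by 6 ⇒ div: (-4*x) + 6 = -14.
Step 2. [(-4*x) + 6 = -14] 6 comes off first (subtract 6). So sub: -4*x = -20.
Step 3. [-4*x = -20] leading coefficient -4: divide by -4 ⇒ div: x = 5.

Answer: x ∈ {5}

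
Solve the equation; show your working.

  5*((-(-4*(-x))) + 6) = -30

Step 1. [5*((-(-4*(-x))) + 6) = -30] LHS = 5·(…); ÷5 both sides, so div: (-(-4*(-x))) + 6 = -6.
Step 2. [(-(-4*(-x))) + 6 = -6] 6 comes off first (subtract 6), so sub: -(-4*(-x)) = -12.
Step 3. [-(-4*(-x)) = -12] leading − — multiply by −1, so neg: -4*(-x) = 12.
Step 4. [-4*(-x) = 12] divide by the outer -4 ⇒ div: -x = -3.
Step 5. [-x = -3] leading − — multiply by −1. So neg: x = 3.

Answer: x ∈ {3}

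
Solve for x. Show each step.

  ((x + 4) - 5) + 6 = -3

Step 1. [((x + 4) - 5) + 6 = -3] subtract 6: x sits inside (… + 6), so sub: (x + 4) - 5 = -9.
Step 2. [(x + 4) - 5 = -9] -5 is outermost — add 5 both sides ⇒ sub: x + 4 = -4.
Step 3. [x + 4 = -4] 4 comes off first (subtract 4). So sub: x = -8.

Answer: x ∈ {-8}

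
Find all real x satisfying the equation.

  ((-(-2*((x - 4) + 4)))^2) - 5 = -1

Step 1. [((-(-2*((x - 4) + 4)))^2) - 5 = -1] the outer -5 inverts by adding 5, so sub: (-(-2*((x - 4) + 4)))^2 = 4.
Step 2. [(-(-2*((x - 4) + 4)))^2 = 4] 4 ≥ 0, LHS is (·)² — take ±√. So sqrt: -(-2*((x - 4) + 4)) = 2 or -2.
Step 3. [-(-2*((x - 4) + 4)) = 2 or -2] LHS negated; negate both sides, so neg: -2*((x - 4) + 4) = -2 or 2.
Step 4. [-2*((x - 4) + 4) = -2 or 2] -2 out front; divide by -2 ⇒ div: (x - 4) + 4 = 1 or -1.
Step 5. [(x - 4) + 4 = 1 or -1] subtract 4: x sits inside (… + 4). So sub: x - 4 = -3 or -5.
Step 6. [x - 4 = -3 or -5] 4 comes off first (add 4), so sub: x = 1 or -1.

Answer: x ∈ {-1, 1}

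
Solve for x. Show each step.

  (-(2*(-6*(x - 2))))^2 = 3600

Step 1. [(-(2*(-6*(x - 2))))^2 = 3600] 3600 ≥ 0, LHS is (·)² — take ±√. So sqrt: -(2*(-6*(x - 2))) = 60 or -60.
Step 2. [-(2*(-6*(x - 2))) = 60 or -60] flip signs both sides ⇒ neg: 2*(-6*(x - 2)) = -60 or 60.
Step 3. [2*(-6*(x - 2)) = -60 or 60] divide by the outer 2. So div: -6*(x - 2) = -30 or 30.
Step 4. [-6*(x - 2) = -30 or 30] leading coefficient -6: divide by -6 ⇒ div: x - 2 = 5 or -5.
Step 5. [x - 2 = 5 or -5] peel the -2: add 2 from each side. So sub: x = 7 or -3.

Answer: x ∈ {-3, 7}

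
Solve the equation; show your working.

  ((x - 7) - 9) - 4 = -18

Step 1. [((x - 7) - 9) - 4 = -18] -4 is outermost — add 4 both sides, so sub: (x - 7) - 9 = -14.
Step 2. [(x - 7) - 9 = -14] the outer -9 inverts by adding 9. So sub: x - 7 = -5.
Step 3. [x - 7 = -5] add 7: x sits inside (… - 7) ⇒ sub: x = 2.

Answer: x ∈ {2}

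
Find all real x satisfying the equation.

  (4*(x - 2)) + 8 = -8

Step 1. [(4*(x - 2)) + 8 = -8] 4 | LHS and 4 | -8: pull 4 out ⇒ factor: (x - 2) + 2 = -2.
Step 2. [(x - 2) + 2 = -2] +2 is outermost — subtract 2 both sides ⇒ sub: x - 2 = -4.
Step 3. [x - 2 = -4] -2 is outermost — add 2 both sides. So sub: x = -2.

Answer: x ∈ {-2}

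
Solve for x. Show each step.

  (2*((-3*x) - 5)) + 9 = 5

Step 1. [(2*((-3*x) - 5)) + 9 = 5] the outer +9 inverts by subtracting 9, so sub: 2*((-3*x) - 5) = -4.
Step 2. [2*((-3*x) - 5) = -4] LHS = 2·(…); ÷2 both sides. So div: (-3*x) - 5 = -2.
Step 3. [(-3*x) - 5 = -2] -5 is outermost — add 5 both sides ⇒ sub: -3*x = 3.
Step 4. [-3*x = 3] -3 out front; divide by -3, so div: x = -1.

Answer: x ∈ {-1}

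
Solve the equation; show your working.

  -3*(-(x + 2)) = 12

Step 1. [-3*(-(x + 2)) = 12] LHS = -3·(…); ÷-3 both sides ⇒ div: -(x + 2) = -4.
Step 2. [-(x + 2) = -4] leading − — multiply by −1, so neg: x + 2 = 4.
Step 3. [x + 2 = 4] +2 is outermost — subtract 2 both sides ⇒ sub: x = 2.

Answer: x ∈ {2}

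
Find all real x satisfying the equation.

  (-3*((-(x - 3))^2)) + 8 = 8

Step 1. [(-3*((-(x - 3))^2)) + 8 = 8] peel the +8: subtract 8 from each side, so sub: -3*((-(x - 3))^2) = 0.
Step 2. [-3*((-(x - 3))^2) = 0] leading coefficient -3: divide by -3. So div: (-(x - 3))^2 = 0.
Step 3. [(-(x - 3))^2 = 0] 0 ≥ 0, LHS is (·)² — take ±√ ⇒ sqrt: -(x - 3) = 0.
Step 4. [-(x - 3) = 0] LHS negated; negate both sides ⇒ neg: x - 3 = 0.
Step 5. [x - 3 = 0] -3 is outermost — add 3 both sides. So sub: x = 3.

Answer: x ∈ {3}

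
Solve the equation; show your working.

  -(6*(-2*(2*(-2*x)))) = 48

Step 1. [-(6*(-2*(2*(-2*x)))) = 48] LHS negated; negate both sides ⇒ neg: 6*(-2*(2*(-2*x))) = -48.
Step 2. [6*(-2*(2*(-2*x))) = -48] 6·(inner) — divide through by 6 ⇒ div: -2*(2*(-2*x)) = -8.
Step 3. [-2*(2*(-2*x)) = -8] divide by the outer -2 ⇒ div: 2*(-2*x) = 4.
Step 4. [2*(-2*x) = 4] 2·(inner) — divide through by 2. So div: -2*x = 2.
Step 5. [-2*x = 2] -2·(inner) — divide through by -2 ⇒ div: x = -1.

Answer: x ∈ {-1}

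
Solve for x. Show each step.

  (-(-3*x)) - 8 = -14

Step 1. [(-(-3*x)) - 8 = -14] add 8: x sits inside (… - 8) ⇒ sub: -(-3*x) = -6.
Step 2. [-(-3*x) = -6] flip signs both sides, so neg: -3*x = 6.
Step 3. [-3*x = 6] divide by the outer -3, so div: x = -2.

Answer: x ∈ {-2}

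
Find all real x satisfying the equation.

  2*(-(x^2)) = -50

Step 1. [2*(-(x^2)) = -50] divide by the outer 2 ⇒ div: -(x^2) = -25.
Step 2. [-(x^2) = -25] flip signs both sides. So neg: x^2 = 25.
Step 3. [x^2 = 25] √ both sides: 25 ≥ 0 gives two branches. So sqrt: x = 5 or -5.

Answer: x ∈ {-5, 5}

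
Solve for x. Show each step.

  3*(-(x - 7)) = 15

Step 1. [3*(-(x - 7)) = 15] divide by the outer 3. So div: -(x - 7) = 5.
Step 2. [-(x - 7) = 5] LHS negated; negate both sides ⇒ neg: x - 7 = -5.
Step 3. [x - 7 = -5] add 7: x sits inside (… - 7), so sub: x = 2.

Answer: x ∈ {2}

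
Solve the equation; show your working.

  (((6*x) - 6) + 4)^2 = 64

Step 1. [(((6*x) - 6) + 4)^2 = 64] √ both sides: 64 ≥ 0 gives two branches ⇒ sqrt: ((6*x) - 6) + 4 = 8 or -8.
Step 2. [((6*x) - 6) + 4 = 8 or -8] peel the +4: subtract 4 from each side. So sub: (6*x) - 6 = 4 or -12.
Step 3. [(6*x) - 6 = 4 or -12] 6 comes off first (add 6), so sub: 6*x = 10 or -6.
Step 4. [6*x = 10 or -6] 6·(inner) — divide through by 6 ⇒ div: x = 5/3 or -1.

Answer: x ∈ {-1, 5/3}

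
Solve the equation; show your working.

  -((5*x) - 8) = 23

Step 1. [-((5*x) - 8) = 23] LHS negated; negate both sides, so neg: (5*x) - 8 = -23.
Step 2. [(5*x) - 8 = -23] the outer -8 inverts by adding 8, so sub: 5*x = -15.
Step 3. [5*x = -15] 5·(inner) — divide through by 5, so div: x = -3.

Answer: x ∈ {-3}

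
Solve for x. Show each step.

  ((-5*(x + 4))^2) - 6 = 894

Step 1. [((-5*(x + 4))^2) - 6 = 894] -6 is outermost — add 6 both sides. So sub: (-5*(x + 4))^2 = 900.
Step 2. [(-5*(x + 4))^2 = 900] LHS squared, RHS 900 ≥ 0: apply √ (±), so sqrt: -5*(x + 4) = 30 or -30.
Step 3. [-5*(x + 4) = 30 or -30] -5 out front; divide by -5, so div: x + 4 = -6 or 6.
Step 4. [x + 4 = -6 or 6] peel the +4: subtract 4 from each side. So sub: x = -10 or 2.

Answer: x ∈ {-10, 2}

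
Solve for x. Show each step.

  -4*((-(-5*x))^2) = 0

Step 1. [-4*((-(-5*x))^2) = 0] leading coefficient -4: divide by -4. So div: (-(-5*x))^2 = 0.
Step 2. [(-(-5*x))^2 = 0] √ both sides: 0 ≥ 0 gives two branches, so sqrt: -(-5*x) = 0.
Step 3. [-(-5*x) = 0] LHS negated; negate both sides, so neg: -5*x = 0.
Step 4. [-5*x = 0] leading coefficient -5: divide by -5, so div: x = 0.

Answer: x ∈ {0}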